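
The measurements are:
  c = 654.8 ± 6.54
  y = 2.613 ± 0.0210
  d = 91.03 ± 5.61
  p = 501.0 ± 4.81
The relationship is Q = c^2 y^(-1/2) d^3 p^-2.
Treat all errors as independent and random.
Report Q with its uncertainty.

Products/powers → add relative errors in quadrature, weighted by exponent:
  (2·δc/c)² = (2×0.00999)² = 0.000399;  (−½·δy/y)² = (-0.5×0.00804)² = 1.61e-05;  (3·δd/d)² = (3×0.0616)² = 0.0342;  (-2·δp/p)² = (-2×0.00960)² = 0.000369
δQ/Q = √(0.0350) = 0.187
Q = 797100, so δQ = 0.187 × 797100 = 1.49e+05.

(7.971 ± 1.49) × 10^5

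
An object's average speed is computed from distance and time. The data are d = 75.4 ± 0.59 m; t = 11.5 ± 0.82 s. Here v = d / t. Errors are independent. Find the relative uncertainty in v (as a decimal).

Each factor contributes (exponent × relative error)² to (δv/v)²:
  (1·δd/d)² = (1×0.00782)² = 6.12e-05;  (-1·δt/t)² = (-1×0.0713)² = 0.00508
δv/v = √(0.00515) = 0.0717

0.0717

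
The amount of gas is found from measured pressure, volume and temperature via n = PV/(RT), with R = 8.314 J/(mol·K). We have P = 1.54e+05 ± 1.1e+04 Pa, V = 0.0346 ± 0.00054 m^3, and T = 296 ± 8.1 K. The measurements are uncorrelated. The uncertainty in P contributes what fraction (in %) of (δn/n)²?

83.7%

(δn/n)² = (1·δP/P)² + (1·δV/V)² + (-1·δT/T)²
  P term: (1×0.0714)² = 0.00510
  V term: (1×0.0156)² = 0.000244
  T term: (-1×0.0274)² = 0.000749
Total = 0.00609. Share from P = 0.00510/0.00609 = 0.837.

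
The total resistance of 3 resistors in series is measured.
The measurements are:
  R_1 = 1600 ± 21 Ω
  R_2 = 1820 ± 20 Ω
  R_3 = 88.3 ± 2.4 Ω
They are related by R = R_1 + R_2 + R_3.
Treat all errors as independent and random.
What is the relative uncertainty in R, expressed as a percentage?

0.829%

Each term contributes (cᵢ δxᵢ)² to (δR)²:
  (δR_1)² = 441;  (δR_2)² = 400;  (δR_3)² = 5.76
δR = √(847) = 29.1 Ω
R = 3510 Ω, so δR/R = 29.1/3510 = 0.00829.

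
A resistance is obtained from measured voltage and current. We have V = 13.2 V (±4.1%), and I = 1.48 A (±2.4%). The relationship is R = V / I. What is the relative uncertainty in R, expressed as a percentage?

R is a product of powers, so relative uncertainties combine in quadrature:
  (1·δV/V)² = (1×0.0410)² = 0.00168;  (-1·δI/I)² = (-1×0.0240)² = 0.000576
δR/R = √(0.00226) = 0.0475

4.75%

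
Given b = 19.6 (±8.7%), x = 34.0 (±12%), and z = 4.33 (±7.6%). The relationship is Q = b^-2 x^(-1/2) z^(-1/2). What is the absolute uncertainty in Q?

4.03e-05

Q is a product of powers, so relative uncertainties combine in quadrature:
  (-2·δb/b)² = (-2×0.0870)² = 0.0303;  (−½·δx/x)² = (-0.5×0.120)² = 0.00360;  (−½·δz/z)² = (-0.5×0.0760)² = 0.00144
δQ/Q = √(0.0353) = 0.188
Q = 0.000215, so δQ = 0.188 × 0.000215 = 4.03e-05.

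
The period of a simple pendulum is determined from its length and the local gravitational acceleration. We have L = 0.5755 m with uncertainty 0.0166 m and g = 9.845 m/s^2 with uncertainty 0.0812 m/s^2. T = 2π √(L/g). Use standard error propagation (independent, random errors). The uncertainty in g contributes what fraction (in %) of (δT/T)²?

7.56%

(δT/T)² = (½·δL/L)² + (−½·δg/g)²
  L term: (0.5×0.0288)² = 0.000208
  g term: (-0.5×0.00825)² = 1.7e-05
Total = 0.000225. Share from g = 1.7e-05/0.000225 = 0.0756.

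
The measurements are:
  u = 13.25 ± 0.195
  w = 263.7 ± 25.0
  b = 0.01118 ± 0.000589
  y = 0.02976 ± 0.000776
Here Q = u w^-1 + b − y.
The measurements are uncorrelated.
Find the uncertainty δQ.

0.00492

Let p = u·w^-1 = 0.05025. δp/p = √((1·δu/u)² + (-1·δw/w)²) = √(0.000217 + 0.00899) = 0.0959, so δp = 0.00482.
Q = p + b − y: δQ = √(δp² + δb² + δy²) = √(2.32e-05 + 3.47e-07 + 6.02e-07) = 0.00492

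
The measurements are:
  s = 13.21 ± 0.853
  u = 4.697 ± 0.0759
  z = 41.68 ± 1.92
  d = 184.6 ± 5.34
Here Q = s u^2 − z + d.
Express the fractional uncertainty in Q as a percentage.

5.02%

Let p = s·u^2 = 291.4. δp/p = √((1·δs/s)² + (2·δu/u)²) = √(0.00417 + 0.00104) = 0.0722, so δp = 21.0.
Q = p − z + d: δQ = √(δp² + δz² + δd²) = √(443 + 3.69 + 28.5) = 21.8
Q = 434.4, so δQ/Q = 21.8/434.4 = 0.0502.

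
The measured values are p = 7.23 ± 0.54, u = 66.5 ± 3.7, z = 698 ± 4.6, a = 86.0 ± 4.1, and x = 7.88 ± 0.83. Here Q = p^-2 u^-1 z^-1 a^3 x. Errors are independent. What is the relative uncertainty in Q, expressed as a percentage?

Products/powers → add relative errors in quadrature, weighted by exponent:
  (-2·δp/p)² = (-2×0.0747)² = 0.0223;  (-1·δu/u)² = (-1×0.0556)² = 0.00310;  (-1·δz/z)² = (-1×0.00659)² = 4.34e-05;  (3·δa/a)² = (3×0.0477)² = 0.0205;  (1·δx/x)² = (1×0.105)² = 0.0111
δQ/Q = √(0.0570) = 0.239

23.9%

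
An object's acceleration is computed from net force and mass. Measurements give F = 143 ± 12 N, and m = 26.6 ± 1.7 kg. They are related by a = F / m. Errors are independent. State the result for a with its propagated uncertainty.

For a monomial a ∝ F, m^-1, fractional errors add in quadrature:
  (1·δF/F)² = (1×0.0839)² = 0.00704;  (-1·δm/m)² = (-1×0.0639)² = 0.00408
δa/a = √(0.0111) = 0.105
a = 5.38 m/s^2, so δa = 0.105 × 5.38 = 0.567 m/s^2.

5.38 ± 0.567 m/s^2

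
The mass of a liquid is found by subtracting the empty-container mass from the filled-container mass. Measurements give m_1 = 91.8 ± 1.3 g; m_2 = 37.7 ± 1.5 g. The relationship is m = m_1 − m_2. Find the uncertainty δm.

For a sum/difference, combine absolute errors in quadrature:
  (δm_1)² = 1.69;  (δm_2)² = 2.25
δm = √(3.94) = 1.98 g

1.98 g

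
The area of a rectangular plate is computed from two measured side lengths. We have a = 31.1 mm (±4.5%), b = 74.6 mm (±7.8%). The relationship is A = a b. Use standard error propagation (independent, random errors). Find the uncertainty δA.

209 mm^2

For a monomial A ∝ a, b, fractional errors add in quadrature:
  (1·δa/a)² = (1×0.0450)² = 0.00202;  (1·δb/b)² = (1×0.0780)² = 0.00608
δA/A = √(0.00811) = 0.0900
A = 2320 mm^2, so δA = 0.0900 × 2320 = 209 mm^2.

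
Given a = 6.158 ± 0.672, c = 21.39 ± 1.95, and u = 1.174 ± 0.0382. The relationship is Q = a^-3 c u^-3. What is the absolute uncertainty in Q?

0.0200

Since Q is a product/quotient, work with relative uncertainties:
  (-3·δa/a)² = (-3×0.109)² = 0.107;  (1·δc/c)² = (1×0.0912)² = 0.00831;  (-3·δu/u)² = (-3×0.0325)² = 0.00953
δQ/Q = √(0.125) = 0.354
Q = 0.05661, so δQ = 0.354 × 0.05661 = 0.0200.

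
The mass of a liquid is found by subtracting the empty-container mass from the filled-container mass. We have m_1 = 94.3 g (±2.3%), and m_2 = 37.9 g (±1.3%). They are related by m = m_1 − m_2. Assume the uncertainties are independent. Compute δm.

2.22 g

m is a linear combination, so absolute uncertainties add in quadrature:
  (δm_1)² = 4.70;  (δm_2)² = 0.243
δm = √(4.95) = 2.22 g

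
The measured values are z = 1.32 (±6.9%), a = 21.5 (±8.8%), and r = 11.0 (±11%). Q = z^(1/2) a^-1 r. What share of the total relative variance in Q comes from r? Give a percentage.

57.5%

(δQ/Q)² = (½·δz/z)² + (-1·δa/a)² + (1·δr/r)²
  z term: (0.5×0.0690)² = 0.00119
  a term: (-1×0.0880)² = 0.00774
  r term: (1×0.110)² = 0.0121
Total = 0.0210. Share from r = 0.0121/0.0210 = 0.575.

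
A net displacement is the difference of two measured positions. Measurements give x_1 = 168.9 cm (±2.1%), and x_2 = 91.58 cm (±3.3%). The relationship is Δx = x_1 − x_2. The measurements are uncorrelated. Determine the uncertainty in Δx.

For a sum/difference, combine absolute errors in quadrature:
  (δx_1)² = 12.6;  (δx_2)² = 9.13
δΔx = √(21.7) = 4.66 cm

4.66 cm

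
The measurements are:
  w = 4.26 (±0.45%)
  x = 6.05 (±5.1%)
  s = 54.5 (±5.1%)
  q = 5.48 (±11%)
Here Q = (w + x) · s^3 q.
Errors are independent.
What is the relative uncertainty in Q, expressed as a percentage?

Let u = w + x = 10.3. δu = √(δw² + δx²) = √(0.000367 + 0.0952) = 0.309, so δu/u = 0.0300.
Q is then a monomial in u, s, q:
δQ/Q = √((δu/u)² + (3·δs/s)² + (1·δq/q)²) = √(0.000899 + 0.0234 + 0.0121) = 0.191

19.1%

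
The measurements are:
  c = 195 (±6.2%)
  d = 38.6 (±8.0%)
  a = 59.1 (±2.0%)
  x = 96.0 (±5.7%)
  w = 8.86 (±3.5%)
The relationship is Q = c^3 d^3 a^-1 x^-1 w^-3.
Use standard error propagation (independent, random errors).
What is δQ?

For a monomial Q ∝ c^3, d^3, a^-1, x^-1, w^-3, fractional errors add in quadrature:
  (3·δc/c)² = (3×0.0620)² = 0.0346;  (3·δd/d)² = (3×0.0800)² = 0.0576;  (-1·δa/a)² = (-1×0.0200)² = 0.000400;  (-1·δx/x)² = (-1×0.0570)² = 0.00325;  (-3·δw/w)² = (-3×0.0350)² = 0.0110
δQ/Q = √(0.107) = 0.327
Q = 1.08e+05, so δQ = 0.327 × 1.08e+05 = 35300.

35300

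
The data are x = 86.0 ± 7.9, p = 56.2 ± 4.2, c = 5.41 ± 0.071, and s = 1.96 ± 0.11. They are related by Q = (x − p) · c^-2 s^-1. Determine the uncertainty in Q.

Let u = x − p = 29.8. δu = √(δx² + δp²) = √(62.4 + 17.6) = 8.95, so δu/u = 0.300.
Q is then a monomial in u, c, s:
δQ/Q = √((δu/u)² + (-2·δc/c)² + (-1·δs/s)²) = √(0.0901 + 0.000689 + 0.00315) = 0.307
Q = 0.519, so δQ = 0.307 × 0.519 = 0.159.

0.159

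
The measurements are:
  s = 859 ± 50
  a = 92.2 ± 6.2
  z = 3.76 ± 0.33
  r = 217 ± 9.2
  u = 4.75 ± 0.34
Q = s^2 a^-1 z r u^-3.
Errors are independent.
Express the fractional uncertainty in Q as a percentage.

27.1%

Since Q is a product/quotient, work with relative uncertainties:
  (2·δs/s)² = (2×0.0582)² = 0.0136;  (-1·δa/a)² = (-1×0.0672)² = 0.00452;  (1·δz/z)² = (1×0.0878)² = 0.00770;  (1·δr/r)² = (1×0.0424)² = 0.00180;  (-3·δu/u)² = (-3×0.0716)² = 0.0461
δQ/Q = √(0.0737) = 0.271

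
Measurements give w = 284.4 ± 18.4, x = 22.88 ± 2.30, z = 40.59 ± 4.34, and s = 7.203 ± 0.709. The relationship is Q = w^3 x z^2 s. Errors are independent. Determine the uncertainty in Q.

2.01e+12

Relative error in a monomial: (δQ/Q)² = Σ (nᵢ · δxᵢ/xᵢ)².
  (3·δw/w)² = (3×0.0647)² = 0.0377;  (1·δx/x)² = (1×0.101)² = 0.0101;  (2·δz/z)² = (2×0.107)² = 0.0457;  (1·δs/s)² = (1×0.0984)² = 0.00969
δQ/Q = √(0.103) = 0.321
Q = 6.246e+12, so δQ = 0.321 × 6.246e+12 = 2.01e+12.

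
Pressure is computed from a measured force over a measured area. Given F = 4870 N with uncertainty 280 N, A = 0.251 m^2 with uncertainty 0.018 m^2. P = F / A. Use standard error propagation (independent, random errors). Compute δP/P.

Relative error in a monomial: (δP/P)² = Σ (nᵢ · δxᵢ/xᵢ)².
  (1·δF/F)² = (1×0.0575)² = 0.00331;  (-1·δA/A)² = (-1×0.0717)² = 0.00514
δP/P = √(0.00845) = 0.0919

0.0919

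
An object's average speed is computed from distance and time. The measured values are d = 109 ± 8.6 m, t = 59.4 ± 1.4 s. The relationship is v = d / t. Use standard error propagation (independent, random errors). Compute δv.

0.151 m/s

Relative error in a monomial: (δv/v)² = Σ (nᵢ · δxᵢ/xᵢ)².
  (1·δd/d)² = (1×0.0789)² = 0.00623;  (-1·δt/t)² = (-1×0.0236)² = 0.000555
δv/v = √(0.00678) = 0.0823
v = 1.84 m/s, so δv = 0.0823 × 1.84 = 0.151 m/s.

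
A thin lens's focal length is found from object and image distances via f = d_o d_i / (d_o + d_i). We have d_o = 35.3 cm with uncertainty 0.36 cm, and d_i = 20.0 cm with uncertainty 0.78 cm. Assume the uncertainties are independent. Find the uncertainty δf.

0.321 cm

∂f/∂d_o = (d_i/(d_o+d_i))² = 0.131;  ∂f/∂d_i = (d_o/(d_o+d_i))² = 0.407
δf = √((∂f/∂d_o · δd_o)² + (∂f/∂d_i · δd_i)²) = √(0.00222 + 0.101) = 0.321 cm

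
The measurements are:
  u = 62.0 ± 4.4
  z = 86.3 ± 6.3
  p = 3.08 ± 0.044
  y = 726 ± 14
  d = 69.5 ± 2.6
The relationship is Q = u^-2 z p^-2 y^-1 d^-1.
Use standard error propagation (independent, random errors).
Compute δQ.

Each factor contributes (exponent × relative error)² to (δQ/Q)²:
  (-2·δu/u)² = (-2×0.0710)² = 0.0201;  (1·δz/z)² = (1×0.0730)² = 0.00533;  (-2·δp/p)² = (-2×0.0143)² = 0.000816;  (-1·δy/y)² = (-1×0.0193)² = 0.000372;  (-1·δd/d)² = (-1×0.0374)² = 0.00140
δQ/Q = √(0.0281) = 0.168
Q = 4.69e-08, so δQ = 0.168 × 4.69e-08 = 7.86e-09.

7.86e-09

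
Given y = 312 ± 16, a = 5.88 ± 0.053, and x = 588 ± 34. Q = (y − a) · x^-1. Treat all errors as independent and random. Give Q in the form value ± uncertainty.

0.521 ± 0.0406

Let u = y − a = 306. δu = √(δy² + δa²) = √(256 + 0.00281) = 16.0, so δu/u = 0.0523.
Q is then a monomial in u, x:
δQ/Q = √((δu/u)² + (-1·δx/x)²) = √(0.00273 + 0.00334) = 0.0779
Q = 0.521, so δQ = 0.0779 × 0.521 = 0.0406.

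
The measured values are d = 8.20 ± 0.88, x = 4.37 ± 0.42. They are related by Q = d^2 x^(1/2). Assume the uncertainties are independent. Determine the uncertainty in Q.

For a monomial Q ∝ d^2, x^(1/2), fractional errors add in quadrature:
  (2·δd/d)² = (2×0.107)² = 0.0461;  (½·δx/x)² = (0.5×0.0961)² = 0.00231
δQ/Q = √(0.0484) = 0.220
Q = 141, so δQ = 0.220 × 141 = 30.9.

30.9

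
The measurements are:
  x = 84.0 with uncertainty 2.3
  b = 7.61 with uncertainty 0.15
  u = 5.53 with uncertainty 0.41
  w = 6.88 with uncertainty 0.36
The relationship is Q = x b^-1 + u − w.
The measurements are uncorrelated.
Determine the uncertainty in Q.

Let p = x·b^-1 = 11.0. δp/p = √((1·δx/x)² + (-1·δb/b)²) = √(0.000750 + 0.000389) = 0.0337, so δp = 0.372.
Q = p + u − w: δQ = √(δp² + δu² + δw²) = √(0.139 + 0.168 + 0.130) = 0.661

0.661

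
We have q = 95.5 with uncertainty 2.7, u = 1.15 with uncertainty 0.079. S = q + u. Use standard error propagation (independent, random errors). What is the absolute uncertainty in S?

2.70

Absolute uncertainties add in quadrature for a linear combination:
  (δq)² = 7.29;  (δu)² = 0.00624
δS = √(7.30) = 2.70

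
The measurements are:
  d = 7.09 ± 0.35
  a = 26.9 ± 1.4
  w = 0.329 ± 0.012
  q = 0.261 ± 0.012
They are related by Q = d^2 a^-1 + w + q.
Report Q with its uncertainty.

Let p = d^2·a^-1 = 1.87. δp/p = √((2·δd/d)² + (-1·δa/a)²) = √(0.00975 + 0.00271) = 0.112, so δp = 0.209.
Q = p + w + q: δQ = √(δp² + δw² + δq²) = √(0.0435 + 0.000144 + 0.000144) = 0.209
Q = 2.46.

2.46 ± 0.209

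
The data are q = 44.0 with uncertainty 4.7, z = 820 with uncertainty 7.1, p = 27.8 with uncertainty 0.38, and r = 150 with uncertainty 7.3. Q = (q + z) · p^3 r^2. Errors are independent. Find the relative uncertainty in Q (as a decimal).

Let u = q + z = 864. δu = √(δq² + δz²) = √(22.1 + 50.4) = 8.51, so δu/u = 0.00985.
Q is then a monomial in u, p, r:
δQ/Q = √((δu/u)² + (3·δp/p)² + (2·δr/r)²) = √(9.71e-05 + 0.00168 + 0.00947) = 0.106

0.106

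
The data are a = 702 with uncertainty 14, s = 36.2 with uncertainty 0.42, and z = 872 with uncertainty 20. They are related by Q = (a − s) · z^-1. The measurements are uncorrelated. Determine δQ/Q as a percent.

3.11%

Let u = a − s = 666. δu = √(δa² + δs²) = √(196 + 0.176) = 14.0, so δu/u = 0.0210.
Q is then a monomial in u, z:
δQ/Q = √((δu/u)² + (-1·δz/z)²) = √(0.000443 + 0.000526) = 0.0311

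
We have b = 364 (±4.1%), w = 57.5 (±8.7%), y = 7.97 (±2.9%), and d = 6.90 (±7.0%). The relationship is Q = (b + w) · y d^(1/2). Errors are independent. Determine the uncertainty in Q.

519

Let u = b + w = 422. δu = √(δb² + δw²) = √(223 + 25.0) = 15.7, so δu/u = 0.0373.
Q is then a monomial in u, y, d:
δQ/Q = √((δu/u)² + (1·δy/y)² + (½·δd/d)²) = √(0.00139 + 0.000841 + 0.00123) = 0.0588
Q = 8820, so δQ = 0.0588 × 8820 = 519.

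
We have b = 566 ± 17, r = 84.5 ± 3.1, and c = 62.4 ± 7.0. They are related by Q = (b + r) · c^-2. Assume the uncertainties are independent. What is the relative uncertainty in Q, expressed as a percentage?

Let u = b + r = 650. δu = √(δb² + δr²) = √(289 + 9.61) = 17.3, so δu/u = 0.0266.
Q is then a monomial in u, c:
δQ/Q = √((δu/u)² + (-2·δc/c)²) = √(0.000706 + 0.0503) = 0.226

22.6%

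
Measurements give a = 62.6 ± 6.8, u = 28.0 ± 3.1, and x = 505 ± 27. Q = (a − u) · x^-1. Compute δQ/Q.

Let w = a − u = 34.6. δw = √(δa² + δu²) = √(46.2 + 9.61) = 7.47, so δw/w = 0.216.
Q is then a monomial in w, x:
δQ/Q = √((δw/w)² + (-1·δx/x)²) = √(0.0467 + 0.00286) = 0.223

0.223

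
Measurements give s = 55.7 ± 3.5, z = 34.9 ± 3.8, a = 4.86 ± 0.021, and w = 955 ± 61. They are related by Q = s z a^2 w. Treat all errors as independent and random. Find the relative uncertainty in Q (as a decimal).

Q is a product of powers, so relative uncertainties combine in quadrature:
  (1·δs/s)² = (1×0.0628)² = 0.00395;  (1·δz/z)² = (1×0.109)² = 0.0119;  (2·δa/a)² = (2×0.00432)² = 7.47e-05;  (1·δw/w)² = (1×0.0639)² = 0.00408
δQ/Q = √(0.0200) = 0.141

0.141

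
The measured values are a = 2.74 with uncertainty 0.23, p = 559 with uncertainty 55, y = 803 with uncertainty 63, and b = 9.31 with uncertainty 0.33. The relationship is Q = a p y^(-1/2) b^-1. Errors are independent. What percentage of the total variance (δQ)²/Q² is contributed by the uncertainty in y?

(δQ/Q)² = (1·δa/a)² + (1·δp/p)² + (−½·δy/y)² + (-1·δb/b)²
  a term: (1×0.0839)² = 0.00705
  p term: (1×0.0984)² = 0.00968
  y term: (-0.5×0.0785)² = 0.00154
  b term: (-1×0.0354)² = 0.00126
Total = 0.0195. Share from y = 0.00154/0.0195 = 0.0788.

7.88%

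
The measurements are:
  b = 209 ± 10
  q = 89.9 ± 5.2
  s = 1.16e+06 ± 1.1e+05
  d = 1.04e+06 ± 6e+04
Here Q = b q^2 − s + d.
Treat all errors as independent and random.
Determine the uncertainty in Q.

Let p = b·q^2 = 1.69e+06. δp/p = √((1·δb/b)² + (2·δq/q)²) = √(0.00229 + 0.0134) = 0.125, so δp = 2.11e+05.
Q = p − s + d: δQ = √(δp² + δs² + δd²) = √(4.47e+10 + 1.21e+10 + 3.6e+09) = 2.46e+05

2.46e+05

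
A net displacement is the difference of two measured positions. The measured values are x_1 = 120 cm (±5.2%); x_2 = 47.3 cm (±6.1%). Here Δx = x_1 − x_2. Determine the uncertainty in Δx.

Sums and differences: (δΔx)² = Σ (cᵢ δxᵢ)².
  (δx_1)² = 38.9;  (δx_2)² = 8.32
δΔx = √(47.3) = 6.87 cm

6.87 cm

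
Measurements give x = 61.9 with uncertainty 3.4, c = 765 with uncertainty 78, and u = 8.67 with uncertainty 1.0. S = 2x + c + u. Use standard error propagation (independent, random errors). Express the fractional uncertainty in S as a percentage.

8.72%

S is a linear combination, so absolute uncertainties add in quadrature:
  (2·δx)² = 46.2;  (δc)² = 6080;  (δu)² = 1.00
δS = √(6130) = 78.3
S = 897, so δS/S = 78.3/897 = 0.0872.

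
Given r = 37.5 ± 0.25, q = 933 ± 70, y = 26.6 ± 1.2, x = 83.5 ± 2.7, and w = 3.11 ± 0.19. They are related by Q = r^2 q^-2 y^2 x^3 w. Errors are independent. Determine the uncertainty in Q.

Since Q is a product/quotient, work with relative uncertainties:
  (2·δr/r)² = (2×0.00667)² = 0.000178;  (-2·δq/q)² = (-2×0.0750)² = 0.0225;  (2·δy/y)² = (2×0.0451)² = 0.00814;  (3·δx/x)² = (3×0.0323)² = 0.00941;  (1·δw/w)² = (1×0.0611)² = 0.00373
δQ/Q = √(0.0440) = 0.210
Q = 2.07e+06, so δQ = 0.210 × 2.07e+06 = 4.34e+05.

4.34e+05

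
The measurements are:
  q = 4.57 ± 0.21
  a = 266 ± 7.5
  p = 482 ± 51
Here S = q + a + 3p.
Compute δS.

Absolute uncertainties add in quadrature for a linear combination:
  (δq)² = 0.0441;  (δa)² = 56.2;  (3·δp)² = 23400
δS = √(23500) = 153

153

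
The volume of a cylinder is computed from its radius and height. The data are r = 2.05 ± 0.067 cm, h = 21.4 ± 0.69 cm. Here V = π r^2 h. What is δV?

20.6 cm^3

Relative error in a monomial: (δV/V)² = Σ (nᵢ · δxᵢ/xᵢ)².
  (2·δr/r)² = (2×0.0327)² = 0.00427;  (1·δh/h)² = (1×0.0322)² = 0.00104
δV/V = √(0.00531) = 0.0729
V = 283 cm^3, so δV = 0.0729 × 283 = 20.6 cm^3.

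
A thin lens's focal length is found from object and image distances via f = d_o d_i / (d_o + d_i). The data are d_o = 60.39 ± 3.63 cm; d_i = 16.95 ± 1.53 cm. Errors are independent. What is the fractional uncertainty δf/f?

∂f/∂d_o = (d_i/(d_o+d_i))² = 0.0480;  ∂f/∂d_i = (d_o/(d_o+d_i))² = 0.610
δf = √((∂f/∂d_o · δd_o)² + (∂f/∂d_i · δd_i)²) = √(0.0304 + 0.870) = 0.949 cm
f = 13.24 cm, so δf/f = 0.949/13.24 = 0.0717.

0.0717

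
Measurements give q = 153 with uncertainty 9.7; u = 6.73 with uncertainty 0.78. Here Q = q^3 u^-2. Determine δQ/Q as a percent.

For a monomial Q ∝ q^3, u^-2, fractional errors add in quadrature:
  (3·δq/q)² = (3×0.0634)² = 0.0362;  (-2·δu/u)² = (-2×0.116)² = 0.0537
δQ/Q = √(0.0899) = 0.300

30.0%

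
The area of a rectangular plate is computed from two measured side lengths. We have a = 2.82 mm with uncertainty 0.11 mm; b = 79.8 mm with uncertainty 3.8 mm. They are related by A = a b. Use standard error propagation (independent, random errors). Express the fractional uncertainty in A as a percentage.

6.16%

A is a product of powers, so relative uncertainties combine in quadrature:
  (1·δa/a)² = (1×0.0390)² = 0.00152;  (1·δb/b)² = (1×0.0476)² = 0.00227
δA/A = √(0.00379) = 0.0616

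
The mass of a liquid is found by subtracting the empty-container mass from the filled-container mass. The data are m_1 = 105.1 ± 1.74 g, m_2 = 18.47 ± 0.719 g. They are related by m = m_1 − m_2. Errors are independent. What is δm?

Absolute uncertainties add in quadrature for a linear combination:
  (δm_1)² = 3.03;  (δm_2)² = 0.517
δm = √(3.54) = 1.88 g

1.88 g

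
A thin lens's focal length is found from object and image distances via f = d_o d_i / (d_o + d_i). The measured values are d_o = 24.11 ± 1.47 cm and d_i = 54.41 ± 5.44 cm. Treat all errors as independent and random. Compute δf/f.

0.0522

∂f/∂d_o = (d_i/(d_o+d_i))² = 0.480;  ∂f/∂d_i = (d_o/(d_o+d_i))² = 0.0943
δf = √((∂f/∂d_o · δd_o)² + (∂f/∂d_i · δd_i)²) = √(0.498 + 0.263) = 0.873 cm
f = 16.71 cm, so δf/f = 0.873/16.71 = 0.0522.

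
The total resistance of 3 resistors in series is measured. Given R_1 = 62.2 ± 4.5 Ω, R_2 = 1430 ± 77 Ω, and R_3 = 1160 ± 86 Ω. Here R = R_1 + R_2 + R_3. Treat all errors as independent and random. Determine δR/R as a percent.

Each term contributes (cᵢ δxᵢ)² to (δR)²:
  (δR_1)² = 20.2;  (δR_2)² = 5930;  (δR_3)² = 7400
δR = √(13300) = 116 Ω
R = 2650 Ω, so δR/R = 116/2650 = 0.0436.

4.36%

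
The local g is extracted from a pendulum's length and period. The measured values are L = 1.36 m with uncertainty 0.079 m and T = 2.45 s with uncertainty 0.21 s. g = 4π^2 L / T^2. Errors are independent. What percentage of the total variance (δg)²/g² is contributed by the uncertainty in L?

(δg/g)² = (1·δL/L)² + (-2·δT/T)²
  L term: (1×0.0581)² = 0.00337
  T term: (-2×0.0857)² = 0.0294
Total = 0.0328. Share from L = 0.00337/0.0328 = 0.103.

10.3%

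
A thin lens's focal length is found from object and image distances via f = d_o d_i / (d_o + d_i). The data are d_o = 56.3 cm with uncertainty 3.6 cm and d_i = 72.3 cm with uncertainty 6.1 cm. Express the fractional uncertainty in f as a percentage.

∂f/∂d_o = (d_i/(d_o+d_i))² = 0.316;  ∂f/∂d_i = (d_o/(d_o+d_i))² = 0.192
δf = √((∂f/∂d_o · δd_o)² + (∂f/∂d_i · δd_i)²) = √(1.29 + 1.37) = 1.63 cm
f = 31.7 cm, so δf/f = 1.63/31.7 = 0.0515.

5.15%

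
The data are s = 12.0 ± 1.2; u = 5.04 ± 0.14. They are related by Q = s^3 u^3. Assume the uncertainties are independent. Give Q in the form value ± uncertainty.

(2.21 ± 0.689) × 10^5

Since Q is a product/quotient, work with relative uncertainties:
  (3·δs/s)² = (3×0.100)² = 0.0900;  (3·δu/u)² = (3×0.0278)² = 0.00694
δQ/Q = √(0.0969) = 0.311
Q = 2.21e+05, so δQ = 0.311 × 2.21e+05 = 68900.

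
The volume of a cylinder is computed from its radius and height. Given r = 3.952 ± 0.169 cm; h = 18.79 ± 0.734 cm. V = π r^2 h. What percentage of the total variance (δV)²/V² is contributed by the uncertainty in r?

82.7%

(δV/V)² = (2·δr/r)² + (1·δh/h)²
  r term: (2×0.0428)² = 0.00731
  h term: (1×0.0391)² = 0.00153
Total = 0.00884. Share from r = 0.00731/0.00884 = 0.827.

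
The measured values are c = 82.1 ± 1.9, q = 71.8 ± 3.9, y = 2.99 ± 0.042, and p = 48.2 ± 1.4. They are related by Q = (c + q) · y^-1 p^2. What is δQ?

7900

Let u = c + q = 154. δu = √(δc² + δq²) = √(3.61 + 15.2) = 4.34, so δu/u = 0.0282.
Q is then a monomial in u, y, p:
δQ/Q = √((δu/u)² + (-1·δy/y)² + (2·δp/p)²) = √(0.000795 + 0.000197 + 0.00337) = 0.0661
Q = 1.2e+05, so δQ = 0.0661 × 1.2e+05 = 7900.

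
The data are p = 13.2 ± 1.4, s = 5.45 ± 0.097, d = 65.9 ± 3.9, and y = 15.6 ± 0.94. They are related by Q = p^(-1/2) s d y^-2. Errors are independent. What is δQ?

Products/powers → add relative errors in quadrature, weighted by exponent:
  (−½·δp/p)² = (-0.5×0.106)² = 0.00281;  (1·δs/s)² = (1×0.0178)² = 0.000317;  (1·δd/d)² = (1×0.0592)² = 0.00350;  (-2·δy/y)² = (-2×0.0603)² = 0.0145
δQ/Q = √(0.0212) = 0.145
Q = 0.406, so δQ = 0.145 × 0.406 = 0.0591.

0.0591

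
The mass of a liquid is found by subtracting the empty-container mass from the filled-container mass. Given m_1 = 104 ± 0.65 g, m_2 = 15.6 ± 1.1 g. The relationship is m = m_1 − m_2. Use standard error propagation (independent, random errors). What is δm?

1.28 g

For a sum/difference, combine absolute errors in quadrature:
  (δm_1)² = 0.423;  (δm_2)² = 1.21
δm = √(1.63) = 1.28 g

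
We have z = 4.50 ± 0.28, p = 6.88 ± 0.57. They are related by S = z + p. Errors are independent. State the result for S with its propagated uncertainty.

Each term contributes (cᵢ δxᵢ)² to (δS)²:
  (δz)² = 0.0784;  (δp)² = 0.325
δS = √(0.403) = 0.635
S = 11.4.

11.4 ± 0.635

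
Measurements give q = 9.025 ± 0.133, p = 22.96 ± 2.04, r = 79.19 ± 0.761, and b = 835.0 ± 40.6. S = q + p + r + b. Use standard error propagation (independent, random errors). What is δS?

40.7

Sums and differences: (δS)² = Σ (cᵢ δxᵢ)².
  (δq)² = 0.0177;  (δp)² = 4.16;  (δr)² = 0.579;  (δb)² = 1650
δS = √(1650) = 40.7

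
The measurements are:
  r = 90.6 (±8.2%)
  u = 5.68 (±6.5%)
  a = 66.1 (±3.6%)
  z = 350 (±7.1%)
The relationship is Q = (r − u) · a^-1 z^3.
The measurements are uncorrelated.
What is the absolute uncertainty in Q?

1.28e+07

Let w = r − u = 84.9. δw = √(δr² + δu²) = √(55.2 + 0.136) = 7.44, so δw/w = 0.0876.
Q is then a monomial in w, a, z:
δQ/Q = √((δw/w)² + (-1·δa/a)² + (3·δz/z)²) = √(0.00767 + 0.00130 + 0.0454) = 0.233
Q = 5.51e+07, so δQ = 0.233 × 5.51e+07 = 1.28e+07.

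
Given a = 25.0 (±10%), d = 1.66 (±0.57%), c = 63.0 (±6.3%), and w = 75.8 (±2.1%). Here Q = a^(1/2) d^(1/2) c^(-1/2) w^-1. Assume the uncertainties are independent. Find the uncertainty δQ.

0.000672

Since Q is a product/quotient, work with relative uncertainties:
  (½·δa/a)² = (0.5×0.100)² = 0.00250;  (½·δd/d)² = (0.5×0.00570)² = 8.12e-06;  (−½·δc/c)² = (-0.5×0.0630)² = 0.000992;  (-1·δw/w)² = (-1×0.0210)² = 0.000441
δQ/Q = √(0.00394) = 0.0628
Q = 0.0107, so δQ = 0.0628 × 0.0107 = 0.000672.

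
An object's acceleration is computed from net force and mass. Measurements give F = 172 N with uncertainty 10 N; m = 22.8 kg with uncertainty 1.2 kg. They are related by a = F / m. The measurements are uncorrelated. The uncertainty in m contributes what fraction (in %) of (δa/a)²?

45.0%

(δa/a)² = (1·δF/F)² + (-1·δm/m)²
  F term: (1×0.0581)² = 0.00338
  m term: (-1×0.0526)² = 0.00277
Total = 0.00615. Share from m = 0.00277/0.00615 = 0.450.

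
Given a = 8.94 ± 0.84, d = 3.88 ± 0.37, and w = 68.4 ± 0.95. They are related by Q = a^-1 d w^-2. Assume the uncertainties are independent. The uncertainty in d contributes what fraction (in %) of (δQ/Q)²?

(δQ/Q)² = (-1·δa/a)² + (1·δd/d)² + (-2·δw/w)²
  a term: (-1×0.0940)² = 0.00883
  d term: (1×0.0954)² = 0.00909
  w term: (-2×0.0139)² = 0.000772
Total = 0.0187. Share from d = 0.00909/0.0187 = 0.486.

48.6%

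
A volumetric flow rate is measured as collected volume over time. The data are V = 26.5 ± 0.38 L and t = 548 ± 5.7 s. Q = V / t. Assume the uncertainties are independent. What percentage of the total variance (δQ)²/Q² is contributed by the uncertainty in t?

34.5%

(δQ/Q)² = (1·δV/V)² + (-1·δt/t)²
  V term: (1×0.0143)² = 0.000206
  t term: (-1×0.0104)² = 0.000108
Total = 0.000314. Share from t = 0.000108/0.000314 = 0.345.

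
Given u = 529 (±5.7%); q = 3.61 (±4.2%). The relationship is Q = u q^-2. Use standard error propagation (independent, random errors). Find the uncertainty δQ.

4.12

Q is a product of powers, so relative uncertainties combine in quadrature:
  (1·δu/u)² = (1×0.0570)² = 0.00325;  (-2·δq/q)² = (-2×0.0420)² = 0.00706
δQ/Q = √(0.0103) = 0.102
Q = 40.6, so δQ = 0.102 × 40.6 = 4.12.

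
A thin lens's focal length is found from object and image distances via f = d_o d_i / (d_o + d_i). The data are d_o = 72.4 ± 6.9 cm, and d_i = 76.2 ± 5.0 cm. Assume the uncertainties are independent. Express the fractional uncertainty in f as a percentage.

5.84%

∂f/∂d_o = (d_i/(d_o+d_i))² = 0.263;  ∂f/∂d_i = (d_o/(d_o+d_i))² = 0.237
δf = √((∂f/∂d_o · δd_o)² + (∂f/∂d_i · δd_i)²) = √(3.29 + 1.41) = 2.17 cm
f = 37.1 cm, so δf/f = 2.17/37.1 = 0.0584.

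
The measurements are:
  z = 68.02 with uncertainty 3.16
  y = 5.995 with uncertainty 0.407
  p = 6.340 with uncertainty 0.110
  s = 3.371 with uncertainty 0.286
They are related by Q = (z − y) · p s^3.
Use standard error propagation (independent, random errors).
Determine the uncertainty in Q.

3920

Let u = z − y = 62.02. δu = √(δz² + δy²) = √(9.99 + 0.166) = 3.19, so δu/u = 0.0514.
Q is then a monomial in u, p, s:
δQ/Q = √((δu/u)² + (1·δp/p)² + (3·δs/s)²) = √(0.00264 + 0.000301 + 0.0648) = 0.260
Q = 15060, so δQ = 0.260 × 15060 = 3920.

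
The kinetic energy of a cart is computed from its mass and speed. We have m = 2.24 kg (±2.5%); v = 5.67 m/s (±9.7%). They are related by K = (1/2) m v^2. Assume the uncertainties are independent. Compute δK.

7.04 J

Each factor contributes (exponent × relative error)² to (δK/K)²:
  (1·δm/m)² = (1×0.0250)² = 0.000625;  (2·δv/v)² = (2×0.0970)² = 0.0376
δK/K = √(0.0383) = 0.196
K = 36.0 J, so δK = 0.196 × 36.0 = 7.04 J.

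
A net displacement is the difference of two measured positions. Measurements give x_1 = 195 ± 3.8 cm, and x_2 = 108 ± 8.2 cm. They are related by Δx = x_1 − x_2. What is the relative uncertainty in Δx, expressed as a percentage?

10.4%

Absolute uncertainties add in quadrature for a linear combination:
  (δx_1)² = 14.4;  (δx_2)² = 67.2
δΔx = √(81.7) = 9.04 cm
Δx = 87.0 cm, so δΔx/Δx = 9.04/87.0 = 0.104.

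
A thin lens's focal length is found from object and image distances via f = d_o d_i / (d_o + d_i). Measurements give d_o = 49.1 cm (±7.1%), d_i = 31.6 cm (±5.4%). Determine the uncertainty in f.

∂f/∂d_o = (d_i/(d_o+d_i))² = 0.153;  ∂f/∂d_i = (d_o/(d_o+d_i))² = 0.370
δf = √((∂f/∂d_o · δd_o)² + (∂f/∂d_i · δd_i)²) = √(0.286 + 0.399) = 0.827 cm

0.827 cm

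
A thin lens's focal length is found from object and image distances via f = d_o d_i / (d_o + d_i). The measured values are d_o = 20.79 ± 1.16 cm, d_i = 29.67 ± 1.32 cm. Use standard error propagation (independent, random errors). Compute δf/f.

0.0376

∂f/∂d_o = (d_i/(d_o+d_i))² = 0.346;  ∂f/∂d_i = (d_o/(d_o+d_i))² = 0.170
δf = √((∂f/∂d_o · δd_o)² + (∂f/∂d_i · δd_i)²) = √(0.161 + 0.0502) = 0.459 cm
f = 12.22 cm, so δf/f = 0.459/12.22 = 0.0376.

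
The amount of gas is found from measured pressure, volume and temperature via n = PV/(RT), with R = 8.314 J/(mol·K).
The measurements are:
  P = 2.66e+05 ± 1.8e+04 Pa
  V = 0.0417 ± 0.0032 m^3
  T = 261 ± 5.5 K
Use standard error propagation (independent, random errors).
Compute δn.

For a monomial n ∝ P, V, T^-1, fractional errors add in quadrature:
  (1·δP/P)² = (1×0.0677)² = 0.00458;  (1·δV/V)² = (1×0.0767)² = 0.00589;  (-1·δT/T)² = (-1×0.0211)² = 0.000444
δn/n = √(0.0109) = 0.104
n = 5.11 mol, so δn = 0.104 × 5.11 = 0.534 mol.

0.534 mol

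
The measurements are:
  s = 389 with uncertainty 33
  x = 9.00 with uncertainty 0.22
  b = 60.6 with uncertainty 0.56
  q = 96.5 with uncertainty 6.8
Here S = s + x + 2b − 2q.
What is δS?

35.7

Each term contributes (cᵢ δxᵢ)² to (δS)²:
  (δs)² = 1090;  (δx)² = 0.0484;  (2·δb)² = 1.25;  (2·δq)² = 185
δS = √(1280) = 35.7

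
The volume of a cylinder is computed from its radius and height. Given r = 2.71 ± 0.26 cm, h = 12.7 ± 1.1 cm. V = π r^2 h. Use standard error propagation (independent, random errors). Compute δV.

Since V is a product/quotient, work with relative uncertainties:
  (2·δr/r)² = (2×0.0959)² = 0.0368;  (1·δh/h)² = (1×0.0866)² = 0.00750
δV/V = √(0.0443) = 0.211
V = 293 cm^3, so δV = 0.211 × 293 = 61.7 cm^3.

61.7 cm^3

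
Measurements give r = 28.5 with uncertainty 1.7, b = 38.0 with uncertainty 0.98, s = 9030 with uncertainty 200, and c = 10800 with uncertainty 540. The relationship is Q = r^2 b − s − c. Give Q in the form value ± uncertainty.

Let p = r^2·b = 30900. δp/p = √((2·δr/r)² + (1·δb/b)²) = √(0.0142 + 0.000665) = 0.122, so δp = 3770.
Q = p − s − c: δQ = √(δp² + δs² + δc²) = √(1.42e+07 + 40000 + 2.92e+05) = 3810
Q = 11000.

11000 ± 3810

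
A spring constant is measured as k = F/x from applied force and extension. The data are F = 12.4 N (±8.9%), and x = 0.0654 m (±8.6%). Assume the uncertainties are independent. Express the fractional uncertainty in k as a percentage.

12.4%

For a monomial k ∝ F, x^-1, fractional errors add in quadrature:
  (1·δF/F)² = (1×0.0890)² = 0.00792;  (-1·δx/x)² = (-1×0.0860)² = 0.00740
δk/k = √(0.0153) = 0.124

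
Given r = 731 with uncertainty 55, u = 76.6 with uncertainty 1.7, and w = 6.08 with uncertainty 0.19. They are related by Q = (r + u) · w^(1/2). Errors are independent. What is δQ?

139

Let h = r + u = 808. δh = √(δr² + δu²) = √(3020 + 2.89) = 55.0, so δh/h = 0.0681.
Q is then a monomial in h, w:
δQ/Q = √((δh/h)² + (½·δw/w)²) = √(0.00464 + 0.000244) = 0.0699
Q = 1990, so δQ = 0.0699 × 1990 = 139.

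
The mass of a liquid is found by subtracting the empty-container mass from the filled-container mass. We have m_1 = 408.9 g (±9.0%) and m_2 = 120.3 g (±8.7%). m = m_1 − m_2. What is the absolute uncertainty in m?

38.3 g

Absolute uncertainties add in quadrature for a linear combination:
  (δm_1)² = 1350;  (δm_2)² = 110
δm = √(1460) = 38.3 g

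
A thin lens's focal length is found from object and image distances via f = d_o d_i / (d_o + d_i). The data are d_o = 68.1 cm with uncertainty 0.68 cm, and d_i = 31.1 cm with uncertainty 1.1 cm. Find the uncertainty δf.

∂f/∂d_o = (d_i/(d_o+d_i))² = 0.0983;  ∂f/∂d_i = (d_o/(d_o+d_i))² = 0.471
δf = √((∂f/∂d_o · δd_o)² + (∂f/∂d_i · δd_i)²) = √(0.00447 + 0.269) = 0.523 cm

0.523 cm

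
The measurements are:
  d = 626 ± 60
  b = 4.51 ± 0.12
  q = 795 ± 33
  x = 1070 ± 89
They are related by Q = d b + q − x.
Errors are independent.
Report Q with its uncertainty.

2550 ± 296

Let p = d·b = 2820. δp/p = √((1·δd/d)² + (1·δb/b)²) = √(0.00919 + 0.000708) = 0.0995, so δp = 281.
Q = p + q − x: δQ = √(δp² + δq² + δx²) = √(78900 + 1090 + 7920) = 296
Q = 2550.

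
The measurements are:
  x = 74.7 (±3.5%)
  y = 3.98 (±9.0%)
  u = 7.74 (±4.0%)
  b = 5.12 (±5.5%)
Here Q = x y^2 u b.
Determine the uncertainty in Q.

For a monomial Q ∝ x, y^2, u, b, fractional errors add in quadrature:
  (1·δx/x)² = (1×0.0350)² = 0.00123;  (2·δy/y)² = (2×0.0900)² = 0.0324;  (1·δu/u)² = (1×0.0400)² = 0.00160;  (1·δb/b)² = (1×0.0550)² = 0.00302
δQ/Q = √(0.0382) = 0.196
Q = 46900, so δQ = 0.196 × 46900 = 9170.

9170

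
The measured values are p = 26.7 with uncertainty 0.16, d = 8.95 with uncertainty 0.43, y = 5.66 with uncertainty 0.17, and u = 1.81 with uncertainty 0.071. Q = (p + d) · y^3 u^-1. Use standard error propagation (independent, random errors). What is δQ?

354

Let w = p + d = 35.6. δw = √(δp² + δd²) = √(0.0256 + 0.185) = 0.459, so δw/w = 0.0129.
Q is then a monomial in w, y, u:
δQ/Q = √((δw/w)² + (3·δy/y)² + (-1·δu/u)²) = √(0.000166 + 0.00812 + 0.00154) = 0.0991
Q = 3570, so δQ = 0.0991 × 3570 = 354.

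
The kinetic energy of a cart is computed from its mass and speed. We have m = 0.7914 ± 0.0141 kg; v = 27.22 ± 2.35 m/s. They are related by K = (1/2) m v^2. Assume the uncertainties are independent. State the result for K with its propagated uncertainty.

293.2 ± 50.9 J

Each factor contributes (exponent × relative error)² to (δK/K)²:
  (1·δm/m)² = (1×0.0178)² = 0.000317;  (2·δv/v)² = (2×0.0863)² = 0.0298
δK/K = √(0.0301) = 0.174
K = 293.2 J, so δK = 0.174 × 293.2 = 50.9 J.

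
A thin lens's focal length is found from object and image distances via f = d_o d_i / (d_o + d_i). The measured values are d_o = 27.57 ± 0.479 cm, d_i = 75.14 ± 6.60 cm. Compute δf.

∂f/∂d_o = (d_i/(d_o+d_i))² = 0.535;  ∂f/∂d_i = (d_o/(d_o+d_i))² = 0.0721
δf = √((∂f/∂d_o · δd_o)² + (∂f/∂d_i · δd_i)²) = √(0.0657 + 0.226) = 0.540 cm

0.540 cm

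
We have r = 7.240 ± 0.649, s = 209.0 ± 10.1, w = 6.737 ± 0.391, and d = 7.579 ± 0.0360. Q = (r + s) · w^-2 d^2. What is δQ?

Let u = r + s = 216.2. δu = √(δr² + δs²) = √(0.421 + 102) = 10.1, so δu/u = 0.0468.
Q is then a monomial in u, w, d:
δQ/Q = √((δu/u)² + (-2·δw/w)² + (2·δd/d)²) = √(0.00219 + 0.0135 + 9.02e-05) = 0.126
Q = 273.7, so δQ = 0.126 × 273.7 = 34.4.

34.4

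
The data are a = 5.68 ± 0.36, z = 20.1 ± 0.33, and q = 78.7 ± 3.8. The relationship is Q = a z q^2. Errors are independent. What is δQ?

82500

For a monomial Q ∝ a, z, q^2, fractional errors add in quadrature:
  (1·δa/a)² = (1×0.0634)² = 0.00402;  (1·δz/z)² = (1×0.0164)² = 0.000270;  (2·δq/q)² = (2×0.0483)² = 0.00933
δQ/Q = √(0.0136) = 0.117
Q = 7.07e+05, so δQ = 0.117 × 7.07e+05 = 82500.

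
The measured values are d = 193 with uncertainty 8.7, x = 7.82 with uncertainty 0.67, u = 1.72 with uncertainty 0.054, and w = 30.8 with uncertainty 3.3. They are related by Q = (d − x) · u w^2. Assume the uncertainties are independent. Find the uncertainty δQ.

Let h = d − x = 185. δh = √(δd² + δx²) = √(75.7 + 0.449) = 8.73, so δh/h = 0.0471.
Q is then a monomial in h, u, w:
δQ/Q = √((δh/h)² + (1·δu/u)² + (2·δw/w)²) = √(0.00222 + 0.000986 + 0.0459) = 0.222
Q = 3.02e+05, so δQ = 0.222 × 3.02e+05 = 67000.

67000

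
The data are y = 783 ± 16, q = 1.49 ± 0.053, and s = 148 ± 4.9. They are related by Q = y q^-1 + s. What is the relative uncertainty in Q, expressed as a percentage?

Let p = y·q^-1 = 526. δp/p = √((1·δy/y)² + (-1·δq/q)²) = √(0.000418 + 0.00127) = 0.0410, so δp = 21.6.
Q = p + s: δQ = √(δp² + δs²) = √(465 + 24.0) = 22.1
Q = 674, so δQ/Q = 22.1/674 = 0.0328.

3.28%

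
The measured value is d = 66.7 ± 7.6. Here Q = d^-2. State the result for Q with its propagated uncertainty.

Q ∝ d^-2, so δQ/Q = |-2| · δd/d = 2 × 0.114 = 0.228.
Q = 0.000225, so δQ = 0.228 × 0.000225 = 5.12e-05.

(2.25 ± 0.512) × 10^-4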